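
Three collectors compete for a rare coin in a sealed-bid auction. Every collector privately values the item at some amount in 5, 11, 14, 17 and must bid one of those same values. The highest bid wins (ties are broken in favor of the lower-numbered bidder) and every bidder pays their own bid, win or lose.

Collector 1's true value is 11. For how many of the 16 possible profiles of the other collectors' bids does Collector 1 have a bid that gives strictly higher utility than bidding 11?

Others bid (5, 5): truth gives 0; bid 5 gives 6 > 0. Violating.
Others bid (5, 14): truth gives -11; bid 14 gives -3 > -11. Violating.
Others bid (5, 17): truth gives -11; bid 5 gives -5 > -11. Violating.
Others bid (11, 14): truth gives -11; bid 14 gives -3 > -11. Violating.
Others bid (5, 11): truth gives 0; no alternative beats it.
Others bid (11, 5): truth gives 0; no alternative beats it.
(Checking all 16 profiles: 13 have a profitable deviation, 3 do not.)

13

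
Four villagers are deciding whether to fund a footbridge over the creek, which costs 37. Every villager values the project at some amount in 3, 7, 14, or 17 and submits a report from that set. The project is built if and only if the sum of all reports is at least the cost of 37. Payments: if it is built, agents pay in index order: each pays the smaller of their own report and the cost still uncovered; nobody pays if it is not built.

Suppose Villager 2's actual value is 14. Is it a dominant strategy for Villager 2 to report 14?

No

Consider the case where Villager 1 reports 3, Villager 3 reports 14 and Villager 4 reports 14.
Truthful report 14: project built, pays 14, utility 14 - 14 = 0.
Report 7 instead: project built, pays 7, utility 14 - 7 = 7.
Since 7 > 0, reporting 7 is strictly better here, so truthful reporting is not dominant.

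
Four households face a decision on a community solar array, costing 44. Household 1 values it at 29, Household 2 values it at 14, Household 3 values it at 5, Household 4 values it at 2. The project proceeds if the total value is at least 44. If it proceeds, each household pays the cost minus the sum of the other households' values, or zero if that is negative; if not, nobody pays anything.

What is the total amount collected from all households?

31

Total value 50 ≥ cost 44, so it is built.
Household 1: others sum to 21; max(0, 44 - 21) = 23.
Household 2: others sum to 36; max(0, 44 - 36) = 8.
Household 3: others sum to 45; max(0, 44 - 45) = 0.
Household 4: others sum to 48; max(0, 44 - 48) = 0.
Total collected = 23 + 8 + 0 + 0 = 31.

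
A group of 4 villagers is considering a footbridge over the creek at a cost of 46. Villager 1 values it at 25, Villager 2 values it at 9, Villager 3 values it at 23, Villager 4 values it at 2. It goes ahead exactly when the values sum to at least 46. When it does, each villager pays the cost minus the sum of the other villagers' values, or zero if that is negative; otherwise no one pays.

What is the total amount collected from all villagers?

22

Total value 59 ≥ cost 46, so it is built.
Villager 1: others sum to 34; max(0, 46 - 34) = 12.
Villager 2: others sum to 50; max(0, 46 - 50) = 0.
Villager 3: others sum to 36; max(0, 46 - 36) = 10.
Villager 4: others sum to 57; max(0, 46 - 57) = 0.
Total collected = 12 + 0 + 10 + 0 = 22.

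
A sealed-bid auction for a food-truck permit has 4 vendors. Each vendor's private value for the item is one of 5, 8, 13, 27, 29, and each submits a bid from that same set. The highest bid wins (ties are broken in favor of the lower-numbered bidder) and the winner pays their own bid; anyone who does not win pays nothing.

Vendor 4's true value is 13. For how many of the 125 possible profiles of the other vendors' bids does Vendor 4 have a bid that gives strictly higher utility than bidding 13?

1

Others bid (5, 5, 5): truth gives 0; bid 8 gives 5 > 0. Violating.
Others bid (5, 5, 8): truth gives 0; no alternative beats it.
Others bid (5, 5, 13): truth gives 0; no alternative beats it.
(Checking all 125 profiles: 1 has a profitable deviation, 124 do not.)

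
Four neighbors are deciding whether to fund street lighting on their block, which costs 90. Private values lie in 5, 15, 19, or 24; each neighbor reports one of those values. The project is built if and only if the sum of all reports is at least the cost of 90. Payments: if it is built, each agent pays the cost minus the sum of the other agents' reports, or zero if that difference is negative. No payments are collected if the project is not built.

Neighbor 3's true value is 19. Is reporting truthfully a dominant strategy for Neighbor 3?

Check each profile of the others' reports and compare truth against every alternative report.
Others report (24, 24, 24): truth gives 1, best alternative gives 1.
Others report (5, 5, 5): truth gives 0, best alternative gives 0.
Others report (5, 5, 15): truth gives 0, best alternative gives 0.
Others report (5, 5, 19): truth gives 0, best alternative gives 0.
Others report (5, 5, 24): truth gives 0, best alternative gives 0.
Others report (5, 15, 5): truth gives 0, best alternative gives 0.
(Remaining 58 profiles checked similarly; truth is weakly best in each.)
In every case the truthful report is at least as good as any alternative, so it is a dominant strategy.

Yes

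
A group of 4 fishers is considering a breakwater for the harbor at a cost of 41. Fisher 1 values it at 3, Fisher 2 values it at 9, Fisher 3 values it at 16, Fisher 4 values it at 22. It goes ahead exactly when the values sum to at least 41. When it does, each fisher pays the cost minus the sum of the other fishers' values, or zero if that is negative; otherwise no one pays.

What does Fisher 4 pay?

13

Total value 50 ≥ cost 41, so the project is built.
The other fishers' values sum to 28.
Cost minus that sum is 41 - 28 = 13.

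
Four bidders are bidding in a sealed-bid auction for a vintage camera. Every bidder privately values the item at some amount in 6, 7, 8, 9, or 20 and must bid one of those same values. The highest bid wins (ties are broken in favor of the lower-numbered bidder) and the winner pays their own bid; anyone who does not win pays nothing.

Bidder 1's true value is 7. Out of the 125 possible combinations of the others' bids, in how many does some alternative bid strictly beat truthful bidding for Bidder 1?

Others bid (6, 6, 6): truth gives 0; bid 6 gives 1 > 0. Violating.
Others bid (6, 6, 7): truth gives 0; no alternative beats it.
Others bid (6, 6, 8): truth gives 0; no alternative beats it.
(Checking all 125 profiles: 1 has a profitable deviation, 124 do not.)

1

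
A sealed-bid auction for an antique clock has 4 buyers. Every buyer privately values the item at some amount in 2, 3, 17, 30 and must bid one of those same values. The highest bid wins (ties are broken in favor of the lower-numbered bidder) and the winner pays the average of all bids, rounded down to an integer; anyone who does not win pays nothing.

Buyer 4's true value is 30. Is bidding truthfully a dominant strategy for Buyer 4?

No

Consider the case where Buyer 1 bids 2, Buyer 2 bids 2 and Buyer 3 bids 2.
Truthful bid 30: wins, pays 9, utility 30 - 9 = 21.
Bid 3 instead: wins, pays 2, utility 30 - 2 = 28.
Since 28 > 21, bidding 3 is strictly better here, so truthful bidding is not dominant.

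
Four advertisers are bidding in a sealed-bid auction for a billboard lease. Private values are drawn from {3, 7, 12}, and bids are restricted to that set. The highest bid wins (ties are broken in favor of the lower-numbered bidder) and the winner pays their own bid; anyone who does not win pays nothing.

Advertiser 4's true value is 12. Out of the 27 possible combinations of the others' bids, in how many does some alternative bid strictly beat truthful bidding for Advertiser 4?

Others bid (3, 3, 3): truth gives 0; bid 7 gives 5 > 0. Violating.
Others bid (3, 3, 7): truth gives 0; no alternative beats it.
Others bid (3, 3, 12): truth gives 0; no alternative beats it.
(Checking all 27 profiles: 1 has a profitable deviation, 26 do not.)

1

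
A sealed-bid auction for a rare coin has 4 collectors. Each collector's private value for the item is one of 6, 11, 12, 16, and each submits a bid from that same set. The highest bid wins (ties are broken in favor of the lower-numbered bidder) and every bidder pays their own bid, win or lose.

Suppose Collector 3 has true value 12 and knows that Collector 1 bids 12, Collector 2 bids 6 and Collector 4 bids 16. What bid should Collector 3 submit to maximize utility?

Bid 6: loses but pays 6, utility -6.
Bid 11: loses but pays 11, utility -11.
Bid 12: loses but pays 12, utility -12.
Bid 16: wins, pays 16, utility 12 - 16 = -4.
The best choice is 16 with utility -4.

16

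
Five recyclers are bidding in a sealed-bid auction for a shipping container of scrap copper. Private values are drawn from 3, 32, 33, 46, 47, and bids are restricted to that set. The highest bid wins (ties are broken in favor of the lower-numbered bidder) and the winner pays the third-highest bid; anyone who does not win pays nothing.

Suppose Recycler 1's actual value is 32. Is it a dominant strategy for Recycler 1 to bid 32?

No

Consider the case where Recycler 2 bids 3, Recycler 3 bids 3, Recycler 4 bids 3 and Recycler 5 bids 33.
Truthful bid 32: loses, pays 0, utility 0.
Bid 33 instead: wins, pays 3, utility 32 - 3 = 29.
Since 29 > 0, bidding 33 is strictly better here, so truthful bidding is not dominant.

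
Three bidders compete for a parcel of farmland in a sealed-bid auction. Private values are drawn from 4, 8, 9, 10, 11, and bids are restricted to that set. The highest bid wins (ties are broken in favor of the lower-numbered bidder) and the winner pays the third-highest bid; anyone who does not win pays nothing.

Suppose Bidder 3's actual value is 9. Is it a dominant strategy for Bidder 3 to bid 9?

Consider the case where Bidder 1 bids 4 and Bidder 2 bids 9.
Truthful bid 9: loses, pays 0, utility 0.
Bid 10 instead: wins, pays 4, utility 9 - 4 = 5.
Since 5 > 0, bidding 10 is strictly better here, so truthful bidding is not dominant.

No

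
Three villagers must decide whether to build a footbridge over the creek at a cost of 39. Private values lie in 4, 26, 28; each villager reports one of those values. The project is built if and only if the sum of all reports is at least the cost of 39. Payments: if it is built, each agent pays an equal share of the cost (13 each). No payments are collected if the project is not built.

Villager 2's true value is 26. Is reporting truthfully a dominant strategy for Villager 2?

Check each profile of the others' reports and compare truth against every alternative report.
Others report (4, 26): truth gives 13, best alternative gives 13.
Others report (4, 28): truth gives 13, best alternative gives 13.
Others report (26, 4): truth gives 13, best alternative gives 13.
Others report (26, 26): truth gives 13, best alternative gives 13.
Others report (26, 28): truth gives 13, best alternative gives 13.
Others report (28, 4): truth gives 13, best alternative gives 13.
(Remaining 3 profiles checked similarly; truth is weakly best in each.)
In every case the truthful report is at least as good as any alternative, so it is a dominant strategy.

Yes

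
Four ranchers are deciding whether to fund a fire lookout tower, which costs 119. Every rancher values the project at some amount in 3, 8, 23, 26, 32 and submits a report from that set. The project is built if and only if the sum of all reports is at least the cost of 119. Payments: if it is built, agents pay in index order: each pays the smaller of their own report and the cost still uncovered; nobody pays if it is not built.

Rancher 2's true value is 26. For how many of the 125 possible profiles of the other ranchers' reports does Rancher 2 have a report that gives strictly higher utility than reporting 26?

Others report (32, 32, 32): truth gives 0; report 23 gives 3 > 0. Violating.
Others report (3, 3, 3): truth gives 0; no alternative beats it.
Others report (3, 3, 8): truth gives 0; no alternative beats it.
(Checking all 125 profiles: 1 has a profitable deviation, 124 do not.)

1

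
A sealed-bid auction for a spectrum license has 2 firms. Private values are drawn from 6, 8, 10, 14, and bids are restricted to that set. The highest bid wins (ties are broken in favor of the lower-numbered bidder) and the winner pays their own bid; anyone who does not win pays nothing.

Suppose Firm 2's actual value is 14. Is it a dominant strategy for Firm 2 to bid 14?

No

Consider the case where Firm 1 bids 6.
Truthful bid 14: wins, pays 14, utility 14 - 14 = 0.
Bid 8 instead: wins, pays 8, utility 14 - 8 = 6.
Since 6 > 0, bidding 8 is strictly better here, so truthful bidding is not dominant.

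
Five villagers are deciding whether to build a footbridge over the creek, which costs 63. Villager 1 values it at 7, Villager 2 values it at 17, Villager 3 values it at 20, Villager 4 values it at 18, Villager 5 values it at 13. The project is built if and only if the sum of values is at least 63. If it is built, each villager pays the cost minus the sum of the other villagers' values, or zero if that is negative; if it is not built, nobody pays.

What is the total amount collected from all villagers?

Total value 75 ≥ cost 63, so it is built.
Villager 1: others sum to 68; max(0, 63 - 68) = 0.
Villager 2: others sum to 58; max(0, 63 - 58) = 5.
Villager 3: others sum to 55; max(0, 63 - 55) = 8.
Villager 4: others sum to 57; max(0, 63 - 57) = 6.
Villager 5: others sum to 62; max(0, 63 - 62) = 1.
Total collected = 0 + 5 + 8 + 6 + 1 = 20.

20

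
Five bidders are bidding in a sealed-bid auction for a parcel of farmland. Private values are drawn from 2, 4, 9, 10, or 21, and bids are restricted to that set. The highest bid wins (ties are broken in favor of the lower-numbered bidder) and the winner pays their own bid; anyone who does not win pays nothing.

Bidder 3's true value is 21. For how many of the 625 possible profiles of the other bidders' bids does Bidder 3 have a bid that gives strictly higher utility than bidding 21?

144

Others bid (2, 2, 2, 2): truth gives 0; bid 4 gives 17 > 0. Violating.
Others bid (2, 2, 2, 4): truth gives 0; bid 4 gives 17 > 0. Violating.
Others bid (2, 2, 2, 9): truth gives 0; bid 9 gives 12 > 0. Violating.
Others bid (2, 2, 2, 10): truth gives 0; bid 10 gives 11 > 0. Violating.
Others bid (2, 2, 2, 21): truth gives 0; no alternative beats it.
Others bid (2, 2, 4, 21): truth gives 0; no alternative beats it.
(Checking all 625 profiles: 144 have a profitable deviation, 481 do not.)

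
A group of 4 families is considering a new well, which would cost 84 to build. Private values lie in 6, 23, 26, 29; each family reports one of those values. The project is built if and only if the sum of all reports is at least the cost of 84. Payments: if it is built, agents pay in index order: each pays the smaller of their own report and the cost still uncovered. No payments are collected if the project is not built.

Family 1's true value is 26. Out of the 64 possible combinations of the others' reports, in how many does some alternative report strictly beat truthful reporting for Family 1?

36

Others report (6, 26, 29): truth gives 0; report 23 gives 3 > 0. Violating.
Others report (6, 29, 26): truth gives 0; report 23 gives 3 > 0. Violating.
Others report (6, 29, 29): truth gives 0; report 23 gives 3 > 0. Violating.
Others report (23, 23, 23): truth gives 0; report 23 gives 3 > 0. Violating.
Others report (6, 6, 6): truth gives 0; no alternative beats it.
Others report (6, 6, 23): truth gives 0; no alternative beats it.
(Checking all 64 profiles: 36 have a profitable deviation, 28 do not.)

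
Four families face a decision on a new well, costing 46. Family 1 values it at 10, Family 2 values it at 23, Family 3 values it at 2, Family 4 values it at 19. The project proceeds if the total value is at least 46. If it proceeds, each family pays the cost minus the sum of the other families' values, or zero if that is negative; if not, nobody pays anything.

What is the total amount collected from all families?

28

Total value 54 ≥ cost 46, so it is built.
Family 1: others sum to 44; max(0, 46 - 44) = 2.
Family 2: others sum to 31; max(0, 46 - 31) = 15.
Family 3: others sum to 52; max(0, 46 - 52) = 0.
Family 4: others sum to 35; max(0, 46 - 35) = 11.
Total collected = 2 + 15 + 0 + 11 = 28.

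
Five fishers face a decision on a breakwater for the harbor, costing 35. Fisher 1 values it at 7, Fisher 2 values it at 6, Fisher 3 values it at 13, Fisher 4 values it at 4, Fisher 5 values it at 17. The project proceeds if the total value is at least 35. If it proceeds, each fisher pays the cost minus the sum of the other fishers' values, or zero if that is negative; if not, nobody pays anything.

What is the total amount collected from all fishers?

6

Total value 47 ≥ cost 35, so it is built.
Fisher 1: others sum to 40; max(0, 35 - 40) = 0.
Fisher 2: others sum to 41; max(0, 35 - 41) = 0.
Fisher 3: others sum to 34; max(0, 35 - 34) = 1.
Fisher 4: others sum to 43; max(0, 35 - 43) = 0.
Fisher 5: others sum to 30; max(0, 35 - 30) = 5.
Total collected = 0 + 0 + 1 + 0 + 5 = 6.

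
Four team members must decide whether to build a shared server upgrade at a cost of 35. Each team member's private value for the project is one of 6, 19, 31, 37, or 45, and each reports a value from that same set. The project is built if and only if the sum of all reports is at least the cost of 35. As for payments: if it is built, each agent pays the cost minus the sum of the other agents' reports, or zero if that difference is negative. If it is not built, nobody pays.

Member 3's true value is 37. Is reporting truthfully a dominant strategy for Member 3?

Check each profile of the others' reports and compare truth against every alternative report.
Others report (6, 6, 31): truth gives 37, best alternative gives 37.
Others report (6, 6, 37): truth gives 37, best alternative gives 37.
Others report (6, 6, 45): truth gives 37, best alternative gives 37.
Others report (6, 19, 19): truth gives 37, best alternative gives 37.
Others report (6, 19, 31): truth gives 37, best alternative gives 37.
Others report (6, 19, 37): truth gives 37, best alternative gives 37.
(Remaining 119 profiles checked similarly; truth is weakly best in each.)
In every case the truthful report is at least as good as any alternative, so it is a dominant strategy.

Yes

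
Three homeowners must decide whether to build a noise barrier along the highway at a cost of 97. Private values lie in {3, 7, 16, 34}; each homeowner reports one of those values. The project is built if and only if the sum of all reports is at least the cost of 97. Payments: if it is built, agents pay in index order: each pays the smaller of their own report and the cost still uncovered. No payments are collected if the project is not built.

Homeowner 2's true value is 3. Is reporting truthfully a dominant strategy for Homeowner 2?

Yes

Check each profile of the others' reports and compare truth against every alternative report.
Others report (3, 3): truth gives 0, best alternative gives 0.
Others report (3, 7): truth gives 0, best alternative gives 0.
Others report (3, 16): truth gives 0, best alternative gives 0.
Others report (3, 34): truth gives 0, best alternative gives 0.
Others report (7, 3): truth gives 0, best alternative gives 0.
Others report (7, 7): truth gives 0, best alternative gives 0.
(Remaining 10 profiles checked similarly; truth is weakly best in each.)
In every case the truthful report is at least as good as any alternative, so it is a dominant strategy.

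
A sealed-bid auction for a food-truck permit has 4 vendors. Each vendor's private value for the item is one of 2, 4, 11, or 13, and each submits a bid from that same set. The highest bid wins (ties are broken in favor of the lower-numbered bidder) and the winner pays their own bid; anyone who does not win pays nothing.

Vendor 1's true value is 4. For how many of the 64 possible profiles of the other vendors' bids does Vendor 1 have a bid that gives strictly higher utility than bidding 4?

1

Others bid (2, 2, 2): truth gives 0; bid 2 gives 2 > 0. Violating.
Others bid (2, 2, 4): truth gives 0; no alternative beats it.
Others bid (2, 2, 11): truth gives 0; no alternative beats it.
(Checking all 64 profiles: 1 has a profitable deviation, 63 do not.)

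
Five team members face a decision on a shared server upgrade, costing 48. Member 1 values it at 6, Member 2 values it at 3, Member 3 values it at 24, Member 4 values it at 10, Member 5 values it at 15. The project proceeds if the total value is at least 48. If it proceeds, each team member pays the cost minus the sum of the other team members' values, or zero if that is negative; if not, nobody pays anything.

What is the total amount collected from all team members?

19

Total value 58 ≥ cost 48, so it is built.
Member 1: others sum to 52; max(0, 48 - 52) = 0.
Member 2: others sum to 55; max(0, 48 - 55) = 0.
Member 3: others sum to 34; max(0, 48 - 34) = 14.
Member 4: others sum to 48; max(0, 48 - 48) = 0.
Member 5: others sum to 43; max(0, 48 - 43) = 5.
Total collected = 0 + 0 + 14 + 0 + 5 = 19.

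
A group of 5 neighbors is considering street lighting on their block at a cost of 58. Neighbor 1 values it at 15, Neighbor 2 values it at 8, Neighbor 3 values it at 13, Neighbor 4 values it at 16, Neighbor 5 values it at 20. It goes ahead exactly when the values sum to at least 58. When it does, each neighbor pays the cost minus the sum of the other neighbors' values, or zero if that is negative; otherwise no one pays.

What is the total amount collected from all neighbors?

Total value 72 ≥ cost 58, so it is built.
Neighbor 1: others sum to 57; max(0, 58 - 57) = 1.
Neighbor 2: others sum to 64; max(0, 58 - 64) = 0.
Neighbor 3: others sum to 59; max(0, 58 - 59) = 0.
Neighbor 4: others sum to 56; max(0, 58 - 56) = 2.
Neighbor 5: others sum to 52; max(0, 58 - 52) = 6.
Total collected = 1 + 0 + 0 + 2 + 6 = 9.

9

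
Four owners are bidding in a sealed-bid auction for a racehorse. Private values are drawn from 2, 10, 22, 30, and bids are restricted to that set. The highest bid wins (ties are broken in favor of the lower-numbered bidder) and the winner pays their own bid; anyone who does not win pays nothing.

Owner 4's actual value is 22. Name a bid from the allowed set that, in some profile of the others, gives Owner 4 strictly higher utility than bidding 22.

Suppose Owner 1 bids 2, Owner 2 bids 2 and Owner 3 bids 2.
Bid 22: wins, pays 22, utility 22 - 22 = 0.
Bid 10: wins, pays 10, utility 22 - 10 = 12.
So bidding 10 beats truth here (12 > 0).

10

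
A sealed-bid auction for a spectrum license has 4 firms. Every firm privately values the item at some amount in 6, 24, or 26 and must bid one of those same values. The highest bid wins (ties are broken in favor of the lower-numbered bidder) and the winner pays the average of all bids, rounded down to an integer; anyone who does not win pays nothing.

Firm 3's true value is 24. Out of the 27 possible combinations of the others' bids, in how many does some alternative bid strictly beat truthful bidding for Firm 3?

8

Others bid (6, 6, 26): truth gives 0; bid 26 gives 8 > 0. Violating.
Others bid (6, 24, 6): truth gives 0; bid 26 gives 9 > 0. Violating.
Others bid (6, 24, 24): truth gives 0; bid 26 gives 4 > 0. Violating.
Others bid (6, 24, 26): truth gives 0; bid 26 gives 4 > 0. Violating.
Others bid (6, 6, 6): truth gives 14; no alternative beats it.
Others bid (6, 6, 24): truth gives 9; no alternative beats it.
(Checking all 27 profiles: 8 have a profitable deviation, 19 do not.)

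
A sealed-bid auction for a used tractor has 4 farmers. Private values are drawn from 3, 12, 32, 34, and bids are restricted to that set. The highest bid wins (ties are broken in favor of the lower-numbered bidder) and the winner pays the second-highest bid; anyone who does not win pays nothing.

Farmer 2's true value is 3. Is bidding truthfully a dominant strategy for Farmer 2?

Check each profile of the others' bids and compare truth against every alternative bid.
Others bid (3, 3, 12): truth gives 0, best alternative gives -9.
Others bid (3, 12, 3): truth gives 0, best alternative gives -9.
Others bid (3, 12, 12): truth gives 0, best alternative gives -9.
Others bid (3, 3, 3): truth gives 0, best alternative gives 0.
Others bid (3, 3, 32): truth gives 0, best alternative gives 0.
Others bid (3, 3, 34): truth gives 0, best alternative gives 0.
(Remaining 58 profiles checked similarly; truth is weakly best in each.)
In every case the truthful bid is at least as good as any alternative, so it is a dominant strategy.

Yes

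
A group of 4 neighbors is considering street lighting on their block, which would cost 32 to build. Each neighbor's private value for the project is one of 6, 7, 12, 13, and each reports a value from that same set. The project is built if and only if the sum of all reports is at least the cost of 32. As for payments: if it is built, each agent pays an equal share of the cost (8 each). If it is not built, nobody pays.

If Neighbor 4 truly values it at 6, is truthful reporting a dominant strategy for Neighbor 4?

Yes

Check each profile of the others' reports and compare truth against every alternative report.
Others report (6, 6, 13): truth gives 0, best alternative gives -2.
Others report (6, 7, 12): truth gives 0, best alternative gives -2.
Others report (6, 12, 7): truth gives 0, best alternative gives -2.
Others report (6, 13, 6): truth gives 0, best alternative gives -2.
Others report (7, 6, 12): truth gives 0, best alternative gives -2.
Others report (7, 12, 6): truth gives 0, best alternative gives -2.
(Remaining 58 profiles checked similarly; truth is weakly best in each.)
In every case the truthful report is at least as good as any alternative, so it is a dominant strategy.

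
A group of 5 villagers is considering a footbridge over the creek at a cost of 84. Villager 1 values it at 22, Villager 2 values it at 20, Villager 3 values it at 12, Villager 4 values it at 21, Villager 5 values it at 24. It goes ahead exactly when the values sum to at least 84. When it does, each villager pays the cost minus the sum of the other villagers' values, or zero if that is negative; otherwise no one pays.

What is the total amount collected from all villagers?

Total value 99 ≥ cost 84, so it is built.
Villager 1: others sum to 77; max(0, 84 - 77) = 7.
Villager 2: others sum to 79; max(0, 84 - 79) = 5.
Villager 3: others sum to 87; max(0, 84 - 87) = 0.
Villager 4: others sum to 78; max(0, 84 - 78) = 6.
Villager 5: others sum to 75; max(0, 84 - 75) = 9.
Total collected = 7 + 5 + 0 + 6 + 9 = 27.

27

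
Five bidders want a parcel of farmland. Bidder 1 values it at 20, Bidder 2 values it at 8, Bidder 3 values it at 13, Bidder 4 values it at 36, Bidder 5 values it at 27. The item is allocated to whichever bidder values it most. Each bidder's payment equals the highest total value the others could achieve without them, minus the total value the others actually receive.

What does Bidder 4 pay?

27

Bidder 4 has the highest value and receives the item.
Without Bidder 4, the item would go to the next-highest value, 27, so the others could achieve 27.
With Bidder 4 present and winning, the others receive nothing, so their total is 0.
Payment = 27 - 0 = 27.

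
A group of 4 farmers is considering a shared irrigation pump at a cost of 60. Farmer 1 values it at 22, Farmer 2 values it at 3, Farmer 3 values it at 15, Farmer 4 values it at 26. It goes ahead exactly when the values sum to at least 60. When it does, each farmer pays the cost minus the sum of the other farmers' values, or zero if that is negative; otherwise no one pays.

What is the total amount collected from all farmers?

45

Total value 66 ≥ cost 60, so it is built.
Farmer 1: others sum to 44; max(0, 60 - 44) = 16.
Farmer 2: others sum to 63; max(0, 60 - 63) = 0.
Farmer 3: others sum to 51; max(0, 60 - 51) = 9.
Farmer 4: others sum to 40; max(0, 60 - 40) = 20.
Total collected = 16 + 0 + 9 + 20 = 45.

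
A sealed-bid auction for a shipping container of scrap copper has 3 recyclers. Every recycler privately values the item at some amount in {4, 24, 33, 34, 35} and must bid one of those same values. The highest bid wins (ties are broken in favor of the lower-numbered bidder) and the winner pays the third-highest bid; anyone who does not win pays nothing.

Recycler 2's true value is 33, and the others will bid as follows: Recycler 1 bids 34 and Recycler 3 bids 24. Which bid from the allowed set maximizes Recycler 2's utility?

35

Bid 4: loses, pays 0, utility 0.
Bid 24: loses, pays 0, utility 0.
Bid 33: loses, pays 0, utility 0.
Bid 34: loses, pays 0, utility 0.
Bid 35: wins, pays 24, utility 33 - 24 = 9.
The best choice is 35 with utility 9.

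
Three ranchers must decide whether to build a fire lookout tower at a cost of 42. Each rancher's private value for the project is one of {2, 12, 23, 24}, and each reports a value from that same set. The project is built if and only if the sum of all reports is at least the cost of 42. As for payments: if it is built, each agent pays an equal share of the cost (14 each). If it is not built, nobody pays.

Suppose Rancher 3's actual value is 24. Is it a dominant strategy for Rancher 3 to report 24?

Check each profile of the others' reports and compare truth against every alternative report.
Others report (2, 23): truth gives 10, best alternative gives 10.
Others report (2, 24): truth gives 10, best alternative gives 10.
Others report (12, 12): truth gives 10, best alternative gives 10.
Others report (12, 23): truth gives 10, best alternative gives 10.
Others report (12, 24): truth gives 10, best alternative gives 10.
Others report (23, 2): truth gives 10, best alternative gives 10.
(Remaining 10 profiles checked similarly; truth is weakly best in each.)
In every case the truthful report is at least as good as any alternative, so it is a dominant strategy.

Yes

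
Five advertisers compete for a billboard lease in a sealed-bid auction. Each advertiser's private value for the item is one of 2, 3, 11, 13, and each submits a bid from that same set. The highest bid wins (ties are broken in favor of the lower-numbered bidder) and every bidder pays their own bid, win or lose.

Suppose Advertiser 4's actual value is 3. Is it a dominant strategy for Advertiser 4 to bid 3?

No

Consider the case where Advertiser 1 bids 2, Advertiser 2 bids 2, Advertiser 3 bids 2 and Advertiser 5 bids 11.
Truthful bid 3: loses but pays 3, utility -3.
Bid 2 instead: loses but pays 2, utility -2.
Since -2 > -3, bidding 2 is strictly better here, so truthful bidding is not dominant.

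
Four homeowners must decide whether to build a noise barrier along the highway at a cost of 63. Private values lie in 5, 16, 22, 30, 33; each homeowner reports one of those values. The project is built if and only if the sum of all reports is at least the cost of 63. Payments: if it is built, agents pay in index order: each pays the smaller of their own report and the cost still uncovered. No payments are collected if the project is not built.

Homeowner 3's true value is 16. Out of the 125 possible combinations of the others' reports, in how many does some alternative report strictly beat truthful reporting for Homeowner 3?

58

Others report (5, 22, 33): truth gives 0; report 5 gives 11 > 0. Violating.
Others report (5, 30, 30): truth gives 0; report 5 gives 11 > 0. Violating.
Others report (5, 30, 33): truth gives 0; report 5 gives 11 > 0. Violating.
Others report (5, 33, 22): truth gives 0; report 5 gives 11 > 0. Violating.
Others report (5, 5, 5): truth gives 0; no alternative beats it.
Others report (5, 5, 16): truth gives 0; no alternative beats it.
(Checking all 125 profiles: 58 have a profitable deviation, 67 do not.)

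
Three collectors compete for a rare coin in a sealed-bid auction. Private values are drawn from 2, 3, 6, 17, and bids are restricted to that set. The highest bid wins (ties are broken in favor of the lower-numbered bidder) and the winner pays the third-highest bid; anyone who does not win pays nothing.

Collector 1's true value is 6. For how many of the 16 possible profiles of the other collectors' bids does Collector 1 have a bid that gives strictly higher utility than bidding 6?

Others bid (2, 17): truth gives 0; bid 17 gives 4 > 0. Violating.
Others bid (3, 17): truth gives 0; bid 17 gives 3 > 0. Violating.
Others bid (17, 2): truth gives 0; bid 17 gives 4 > 0. Violating.
Others bid (17, 3): truth gives 0; bid 17 gives 3 > 0. Violating.
Others bid (2, 2): truth gives 4; no alternative beats it.
Others bid (2, 3): truth gives 4; no alternative beats it.
(Checking all 16 profiles: 4 have a profitable deviation, 12 do not.)

4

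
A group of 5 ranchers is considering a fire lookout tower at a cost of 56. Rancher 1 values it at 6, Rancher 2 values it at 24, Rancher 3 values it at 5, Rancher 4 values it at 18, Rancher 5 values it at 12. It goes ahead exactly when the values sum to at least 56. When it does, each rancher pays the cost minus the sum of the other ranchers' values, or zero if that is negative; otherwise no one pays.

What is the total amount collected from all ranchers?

27

Total value 65 ≥ cost 56, so it is built.
Rancher 1: others sum to 59; max(0, 56 - 59) = 0.
Rancher 2: others sum to 41; max(0, 56 - 41) = 15.
Rancher 3: others sum to 60; max(0, 56 - 60) = 0.
Rancher 4: others sum to 47; max(0, 56 - 47) = 9.
Rancher 5: others sum to 53; max(0, 56 - 53) = 3.
Total collected = 0 + 15 + 0 + 9 + 3 = 27.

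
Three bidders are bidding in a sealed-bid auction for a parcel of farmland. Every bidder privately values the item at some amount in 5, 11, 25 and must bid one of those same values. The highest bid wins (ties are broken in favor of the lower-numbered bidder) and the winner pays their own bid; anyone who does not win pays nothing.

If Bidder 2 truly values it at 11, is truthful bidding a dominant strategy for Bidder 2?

Check each profile of the others' bids and compare truth against every alternative bid.
Others bid (5, 5): truth gives 0, best alternative gives 0.
Others bid (5, 11): truth gives 0, best alternative gives 0.
Others bid (5, 25): truth gives 0, best alternative gives 0.
Others bid (11, 5): truth gives 0, best alternative gives 0.
Others bid (11, 11): truth gives 0, best alternative gives 0.
Others bid (11, 25): truth gives 0, best alternative gives 0.
(Remaining 3 profiles checked similarly; truth is weakly best in each.)
In every case the truthful bid is at least as good as any alternative, so it is a dominant strategy.

Yes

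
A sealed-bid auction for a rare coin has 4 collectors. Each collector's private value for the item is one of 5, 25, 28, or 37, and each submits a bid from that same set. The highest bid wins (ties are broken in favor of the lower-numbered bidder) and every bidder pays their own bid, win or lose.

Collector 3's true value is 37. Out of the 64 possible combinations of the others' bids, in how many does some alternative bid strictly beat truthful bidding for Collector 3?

Others bid (5, 5, 5): truth gives 0; bid 25 gives 12 > 0. Violating.
Others bid (5, 5, 25): truth gives 0; bid 25 gives 12 > 0. Violating.
Others bid (5, 5, 28): truth gives 0; bid 28 gives 9 > 0. Violating.
Others bid (5, 25, 5): truth gives 0; bid 28 gives 9 > 0. Violating.
Others bid (5, 5, 37): truth gives 0; no alternative beats it.
Others bid (5, 25, 37): truth gives 0; no alternative beats it.
(Checking all 64 profiles: 40 have a profitable deviation, 24 do not.)

40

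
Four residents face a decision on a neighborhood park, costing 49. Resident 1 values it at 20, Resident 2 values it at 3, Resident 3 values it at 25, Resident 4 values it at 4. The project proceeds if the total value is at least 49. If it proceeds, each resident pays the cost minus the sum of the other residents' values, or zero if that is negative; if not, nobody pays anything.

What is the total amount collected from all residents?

40

Total value 52 ≥ cost 49, so it is built.
Resident 1: others sum to 32; max(0, 49 - 32) = 17.
Resident 2: others sum to 49; max(0, 49 - 49) = 0.
Resident 3: others sum to 27; max(0, 49 - 27) = 22.
Resident 4: others sum to 48; max(0, 49 - 48) = 1.
Total collected = 17 + 0 + 22 + 1 = 40.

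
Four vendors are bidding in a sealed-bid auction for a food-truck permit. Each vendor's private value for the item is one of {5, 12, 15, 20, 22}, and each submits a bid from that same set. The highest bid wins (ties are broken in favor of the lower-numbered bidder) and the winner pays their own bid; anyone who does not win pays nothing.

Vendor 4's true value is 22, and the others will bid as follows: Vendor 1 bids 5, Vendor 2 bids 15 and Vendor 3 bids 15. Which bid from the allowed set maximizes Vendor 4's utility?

Bid 5: loses, pays 0, utility 0.
Bid 12: loses, pays 0, utility 0.
Bid 15: loses, pays 0, utility 0.
Bid 20: wins, pays 20, utility 22 - 20 = 2.
Bid 22: wins, pays 22, utility 22 - 22 = 0.
The best choice is 20 with utility 2.

20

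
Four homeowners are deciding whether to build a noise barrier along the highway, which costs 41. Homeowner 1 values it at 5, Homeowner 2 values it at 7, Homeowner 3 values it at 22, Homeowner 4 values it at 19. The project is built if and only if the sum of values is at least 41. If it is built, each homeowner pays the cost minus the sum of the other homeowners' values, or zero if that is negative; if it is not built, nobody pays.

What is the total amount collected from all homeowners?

Total value 53 ≥ cost 41, so it is built.
Homeowner 1: others sum to 48; max(0, 41 - 48) = 0.
Homeowner 2: others sum to 46; max(0, 41 - 46) = 0.
Homeowner 3: others sum to 31; max(0, 41 - 31) = 10.
Homeowner 4: others sum to 34; max(0, 41 - 34) = 7.
Total collected = 0 + 0 + 10 + 7 = 17.

17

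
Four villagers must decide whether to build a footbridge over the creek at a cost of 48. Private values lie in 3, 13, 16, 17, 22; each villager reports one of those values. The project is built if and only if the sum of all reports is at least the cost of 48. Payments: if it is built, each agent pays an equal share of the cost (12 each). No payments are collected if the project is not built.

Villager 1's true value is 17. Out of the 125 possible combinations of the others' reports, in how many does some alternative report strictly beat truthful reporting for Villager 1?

6

Others report (3, 3, 22): truth gives 0; report 22 gives 5 > 0. Violating.
Others report (3, 13, 13): truth gives 0; report 22 gives 5 > 0. Violating.
Others report (3, 22, 3): truth gives 0; report 22 gives 5 > 0. Violating.
Others report (13, 3, 13): truth gives 0; report 22 gives 5 > 0. Violating.
Others report (3, 3, 3): truth gives 0; no alternative beats it.
Others report (3, 3, 13): truth gives 0; no alternative beats it.
(Checking all 125 profiles: 6 have a profitable deviation, 119 do not.)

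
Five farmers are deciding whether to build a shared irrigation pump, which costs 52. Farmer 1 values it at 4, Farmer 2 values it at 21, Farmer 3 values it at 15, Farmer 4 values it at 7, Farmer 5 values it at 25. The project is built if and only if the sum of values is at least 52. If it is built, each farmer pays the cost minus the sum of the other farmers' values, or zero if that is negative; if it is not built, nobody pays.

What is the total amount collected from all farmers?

6

Total value 72 ≥ cost 52, so it is built.
Farmer 1: others sum to 68; max(0, 52 - 68) = 0.
Farmer 2: others sum to 51; max(0, 52 - 51) = 1.
Farmer 3: others sum to 57; max(0, 52 - 57) = 0.
Farmer 4: others sum to 65; max(0, 52 - 65) = 0.
Farmer 5: others sum to 47; max(0, 52 - 47) = 5.
Total collected = 0 + 1 + 0 + 0 + 5 = 6.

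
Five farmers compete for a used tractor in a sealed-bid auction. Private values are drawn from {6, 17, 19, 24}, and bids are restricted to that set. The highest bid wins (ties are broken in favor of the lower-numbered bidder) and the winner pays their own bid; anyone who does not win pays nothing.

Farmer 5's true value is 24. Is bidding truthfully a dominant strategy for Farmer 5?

Consider the case where Farmer 1 bids 6, Farmer 2 bids 6, Farmer 3 bids 6 and Farmer 4 bids 6.
Truthful bid 24: wins, pays 24, utility 24 - 24 = 0.
Bid 17 instead: wins, pays 17, utility 24 - 17 = 7.
Since 7 > 0, bidding 17 is strictly better here, so truthful bidding is not dominant.

No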